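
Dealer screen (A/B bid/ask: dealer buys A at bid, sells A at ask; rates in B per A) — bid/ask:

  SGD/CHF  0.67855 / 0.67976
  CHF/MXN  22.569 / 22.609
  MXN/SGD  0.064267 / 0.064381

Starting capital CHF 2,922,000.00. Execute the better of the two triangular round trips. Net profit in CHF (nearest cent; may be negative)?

Net profit: CHF 31,150.19

Best loop CHF → SGD → MXN → CHF:
CHF 2,922,000.00 ÷ 0.67976 (buy SGD at ask) = SGD 4,298,575.97
SGD 4,298,575.97 ÷ 0.064381 (buy MXN at ask) = MXN 66,767,772.60
MXN 66,767,772.60 ÷ 22.609 (buy CHF at ask) = CHF 2,953,150.19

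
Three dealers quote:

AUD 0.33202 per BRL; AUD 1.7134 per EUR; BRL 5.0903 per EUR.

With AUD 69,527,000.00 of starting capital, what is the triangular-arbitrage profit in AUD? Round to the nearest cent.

Profit: AUD 959,286.27

Profitable loop is AUD → BRL → EUR → AUD:
AUD 69,527,000.00 ÷ 0.33202 = BRL 209,406,059.88
BRL 209,406,059.88 ÷ 5.0903 = EUR 41,138,255.09
EUR 41,138,255.09 × 1.7134 = AUD 70,486,286.27
Profit = AUD 70,486,286.27 − AUD 69,527,000.00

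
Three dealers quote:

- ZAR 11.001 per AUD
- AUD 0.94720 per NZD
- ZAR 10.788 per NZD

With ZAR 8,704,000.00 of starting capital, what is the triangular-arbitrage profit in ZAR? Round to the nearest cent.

Profitable loop is ZAR → AUD → NZD → ZAR:
ZAR 8,704,000.00 ÷ 11.001 = AUD 791,200.80
AUD 791,200.80 ÷ 0.94720 = NZD 835,304.90
NZD 835,304.90 × 10.788 = ZAR 9,011,269.25
Profit = ZAR 9,011,269.25 − ZAR 8,704,000.00

Profit: ZAR 307,269.25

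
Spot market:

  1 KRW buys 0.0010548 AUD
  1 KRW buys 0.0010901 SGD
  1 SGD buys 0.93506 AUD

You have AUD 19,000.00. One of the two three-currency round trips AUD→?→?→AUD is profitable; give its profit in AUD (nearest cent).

Profitable loop is AUD → SGD → KRW → AUD:
AUD 19,000.00 ÷ 0.93506 = SGD 20,319.55
SGD 20,319.55 ÷ 0.0010901 = KRW 18,640,080
KRW 18,640,080 × 0.0010548 = AUD 19,661.56
Profit = AUD 19,661.56 − AUD 19,000.00

Profit: AUD 661.56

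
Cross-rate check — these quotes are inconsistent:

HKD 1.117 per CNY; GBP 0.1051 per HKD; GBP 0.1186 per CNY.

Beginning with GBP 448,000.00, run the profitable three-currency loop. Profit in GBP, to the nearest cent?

Profit: GBP 4,591.94

Profitable loop is GBP → HKD → CNY → GBP:
GBP 448,000.00 ÷ 0.1051 = HKD 4,262,607.04
HKD 4,262,607.04 ÷ 1.117 = CNY 3,816,120.90
CNY 3,816,120.90 × 0.1186 = GBP 452,591.94
Profit = GBP 452,591.94 − GBP 448,000.00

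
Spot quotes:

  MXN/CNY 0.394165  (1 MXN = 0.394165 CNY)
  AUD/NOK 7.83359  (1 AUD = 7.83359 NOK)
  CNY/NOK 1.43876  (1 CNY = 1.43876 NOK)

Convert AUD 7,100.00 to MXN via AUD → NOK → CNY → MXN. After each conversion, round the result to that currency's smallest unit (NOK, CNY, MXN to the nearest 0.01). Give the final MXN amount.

AUD 7,100.00 × 7.83359 = NOK 55,618.49
NOK 55,618.49 ÷ 1.43876 = CNY 38,657.24
CNY 38,657.24 ÷ 0.394165 = MXN 98,073.75

MXN 98,073.75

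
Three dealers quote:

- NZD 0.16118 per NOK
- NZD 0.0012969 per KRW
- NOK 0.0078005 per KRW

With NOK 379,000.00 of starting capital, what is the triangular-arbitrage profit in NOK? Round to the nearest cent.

Profit: NOK 11,941.80

Profitable loop is NOK → KRW → NZD → NOK:
NOK 379,000.00 ÷ 0.0078005 = KRW 48,586,629
KRW 48,586,629 × 0.0012969 = NZD 63,012.00
NZD 63,012.00 ÷ 0.16118 = NOK 390,941.80
Profit = NOK 390,941.80 − NOK 379,000.00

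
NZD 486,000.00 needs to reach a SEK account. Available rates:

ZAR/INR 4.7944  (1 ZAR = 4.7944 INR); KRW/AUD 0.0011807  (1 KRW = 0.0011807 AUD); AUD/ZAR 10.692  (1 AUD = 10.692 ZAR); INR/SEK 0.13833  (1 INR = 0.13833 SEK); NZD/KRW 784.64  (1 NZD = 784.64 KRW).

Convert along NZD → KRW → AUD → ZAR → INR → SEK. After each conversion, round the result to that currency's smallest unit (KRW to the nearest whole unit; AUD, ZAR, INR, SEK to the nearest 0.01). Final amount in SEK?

NZD 486,000.00 × 784.64 = KRW 381,335,040
KRW 381,335,040 × 0.0011807 = AUD 450,242.28
AUD 450,242.28 × 10.692 = ZAR 4,813,990.46
ZAR 4,813,990.46 × 4.7944 = INR 23,080,195.86
INR 23,080,195.86 × 0.13833 = SEK 3,192,683.49

SEK 3,192,683.49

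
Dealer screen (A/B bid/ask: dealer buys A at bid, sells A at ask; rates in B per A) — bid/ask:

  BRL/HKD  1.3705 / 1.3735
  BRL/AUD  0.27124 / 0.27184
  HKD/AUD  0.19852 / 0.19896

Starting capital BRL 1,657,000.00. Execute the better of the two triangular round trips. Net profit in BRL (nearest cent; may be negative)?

Net profit: BRL 1,412.08

Best loop BRL → HKD → AUD → BRL:
BRL 1,657,000.00 × 1.3705 (sell BRL at bid) = HKD 2,270,918.50
HKD 2,270,918.50 × 0.19852 (sell HKD at bid) = AUD 450,822.74
AUD 450,822.74 ÷ 0.27184 (buy BRL at ask) = BRL 1,658,412.08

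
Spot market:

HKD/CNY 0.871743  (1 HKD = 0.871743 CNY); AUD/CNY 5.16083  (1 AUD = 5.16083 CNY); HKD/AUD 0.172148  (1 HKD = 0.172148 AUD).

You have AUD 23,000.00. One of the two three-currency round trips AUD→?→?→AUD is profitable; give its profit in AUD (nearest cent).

Profit: AUD 440.18

Profitable loop is AUD → CNY → HKD → AUD:
AUD 23,000.00 × 5.16083 = CNY 118,699.09
CNY 118,699.09 ÷ 0.871743 = HKD 136,162.94
HKD 136,162.94 × 0.172148 = AUD 23,440.18
Profit = AUD 23,440.18 − AUD 23,000.00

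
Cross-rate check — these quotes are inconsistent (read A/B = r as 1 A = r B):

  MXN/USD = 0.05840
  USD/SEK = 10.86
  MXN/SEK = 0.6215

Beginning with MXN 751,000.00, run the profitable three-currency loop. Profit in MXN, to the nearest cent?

Profit: MXN 15,375.26

Profitable loop is MXN → USD → SEK → MXN:
MXN 751,000.00 × 0.05840 = USD 43,858.40
USD 43,858.40 × 10.86 = SEK 476,302.22
SEK 476,302.22 ÷ 0.6215 = MXN 766,375.26
Profit = MXN 766,375.26 − MXN 751,000.00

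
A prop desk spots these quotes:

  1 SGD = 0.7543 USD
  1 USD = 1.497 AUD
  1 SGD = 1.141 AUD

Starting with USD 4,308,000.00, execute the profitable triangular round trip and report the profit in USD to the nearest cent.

Profitable loop is USD → SGD → AUD → USD:
USD 4,308,000.00 ÷ 0.7543 = SGD 5,711,255.47
SGD 5,711,255.47 × 1.141 = AUD 6,516,542.49
AUD 6,516,542.49 ÷ 1.497 = USD 4,353,067.80
Profit = USD 4,353,067.80 − USD 4,308,000.00

Profit: USD 45,067.80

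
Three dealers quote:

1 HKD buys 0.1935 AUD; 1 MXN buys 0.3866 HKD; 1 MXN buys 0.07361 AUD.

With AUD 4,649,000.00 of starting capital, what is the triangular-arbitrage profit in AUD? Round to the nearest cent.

Profit: AUD 75,605.46

Profitable loop is AUD → MXN → HKD → AUD:
AUD 4,649,000.00 ÷ 0.07361 = MXN 63,157,179.73
MXN 63,157,179.73 × 0.3866 = HKD 24,416,565.68
HKD 24,416,565.68 × 0.1935 = AUD 4,724,605.46
Profit = AUD 4,724,605.46 − AUD 4,649,000.00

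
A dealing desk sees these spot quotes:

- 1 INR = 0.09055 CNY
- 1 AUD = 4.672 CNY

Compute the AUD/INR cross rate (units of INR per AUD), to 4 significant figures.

AUD/INR = 51.60

1 AUD × 4.672 = 4.672 CNY
4.672 CNY ÷ 0.09055 = 51.5958 INR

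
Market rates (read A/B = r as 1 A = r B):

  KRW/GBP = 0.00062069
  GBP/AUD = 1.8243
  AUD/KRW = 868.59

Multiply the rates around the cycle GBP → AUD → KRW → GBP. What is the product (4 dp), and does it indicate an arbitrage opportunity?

0.9835 (arbitrage exists)

Around GBP → AUD → KRW → GBP: 1 × 1.8243 × 868.59 × 0.00062069 = 0.983526
Product < 1; profitable direction is GBP → KRW → AUD → GBP.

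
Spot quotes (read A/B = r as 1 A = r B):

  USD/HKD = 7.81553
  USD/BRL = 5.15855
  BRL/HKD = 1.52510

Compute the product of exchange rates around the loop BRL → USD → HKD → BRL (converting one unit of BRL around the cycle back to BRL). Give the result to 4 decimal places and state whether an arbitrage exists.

Around BRL → USD → HKD → BRL: 1 ÷ 5.15855 × 7.81553 ÷ 1.52510 = 0.993419
Product < 1; profitable direction is BRL → HKD → USD → BRL.

0.9934 (arbitrage exists)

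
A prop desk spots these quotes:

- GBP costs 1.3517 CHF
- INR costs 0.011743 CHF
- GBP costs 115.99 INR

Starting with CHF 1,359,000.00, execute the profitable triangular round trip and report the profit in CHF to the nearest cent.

Profitable loop is CHF → GBP → INR → CHF:
CHF 1,359,000.00 ÷ 1.3517 = GBP 1,005,400.61
GBP 1,005,400.61 × 115.99 = INR 116,616,416.36
INR 116,616,416.36 × 0.011743 = CHF 1,369,426.58
Profit = CHF 1,369,426.58 − CHF 1,359,000.00

Profit: CHF 10,426.58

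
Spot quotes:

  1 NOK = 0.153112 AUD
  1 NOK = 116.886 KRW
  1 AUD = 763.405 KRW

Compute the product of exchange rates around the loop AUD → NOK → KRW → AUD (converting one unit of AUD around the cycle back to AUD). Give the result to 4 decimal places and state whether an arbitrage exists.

Around AUD → NOK → KRW → AUD: 1 ÷ 0.153112 × 116.886 ÷ 763.405 = 0.999996
Product ≈ 1 (deviation 0.000%, within rounding noise).

1.0000 (no arbitrage)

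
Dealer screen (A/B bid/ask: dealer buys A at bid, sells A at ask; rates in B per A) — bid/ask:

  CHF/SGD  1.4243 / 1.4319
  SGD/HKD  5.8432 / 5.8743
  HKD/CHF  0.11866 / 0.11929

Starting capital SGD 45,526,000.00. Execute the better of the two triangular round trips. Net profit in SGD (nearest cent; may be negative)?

Net result: SGD -154,133.64 (no profitable arbitrage after spreads)

Best loop SGD → CHF → HKD → SGD:
SGD 45,526,000.00 ÷ 1.4319 (buy CHF at ask) = CHF 31,794,119.70
CHF 31,794,119.70 ÷ 0.11929 (buy HKD at ask) = HKD 266,527,954.57
HKD 266,527,954.57 ÷ 5.8743 (buy SGD at ask) = SGD 45,371,866.36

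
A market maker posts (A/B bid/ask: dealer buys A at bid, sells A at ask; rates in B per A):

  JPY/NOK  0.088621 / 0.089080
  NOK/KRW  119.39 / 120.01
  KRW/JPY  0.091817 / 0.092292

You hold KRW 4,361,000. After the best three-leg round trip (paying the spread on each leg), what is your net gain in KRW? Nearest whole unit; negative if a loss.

Net profit: KRW 59,022

Best loop KRW → NOK → JPY → KRW:
KRW 4,361,000 ÷ 120.01 (buy NOK at ask) = NOK 36,338.64
NOK 36,338.64 ÷ 0.089080 (buy JPY at ask) = JPY 407,933
JPY 407,933 ÷ 0.092292 (buy KRW at ask) = KRW 4,420,022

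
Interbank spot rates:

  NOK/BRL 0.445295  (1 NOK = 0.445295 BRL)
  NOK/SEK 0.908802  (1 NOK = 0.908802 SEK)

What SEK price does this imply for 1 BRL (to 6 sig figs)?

BRL/SEK = 2.04090

1 BRL ÷ 0.445295 = 2.2457 NOK
2.2457 NOK × 0.908802 = 2.0409 SEK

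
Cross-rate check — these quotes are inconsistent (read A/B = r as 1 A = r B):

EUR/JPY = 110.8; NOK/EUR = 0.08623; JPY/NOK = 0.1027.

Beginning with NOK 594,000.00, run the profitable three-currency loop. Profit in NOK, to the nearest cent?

Profit: NOK 11,365.76

Profitable loop is NOK → JPY → EUR → NOK:
NOK 594,000.00 ÷ 0.1027 = JPY 5,783,836
JPY 5,783,836 ÷ 110.8 = EUR 52,200.69
EUR 52,200.69 ÷ 0.08623 = NOK 605,365.76
Profit = NOK 605,365.76 − NOK 594,000.00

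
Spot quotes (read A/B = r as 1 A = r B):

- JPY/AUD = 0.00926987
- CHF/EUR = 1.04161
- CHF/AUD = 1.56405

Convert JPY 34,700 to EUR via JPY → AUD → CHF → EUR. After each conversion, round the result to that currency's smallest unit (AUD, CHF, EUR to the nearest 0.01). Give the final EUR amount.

EUR 214.22

JPY 34,700 × 0.00926987 = AUD 321.66
AUD 321.66 ÷ 1.56405 = CHF 205.66
CHF 205.66 × 1.04161 = EUR 214.22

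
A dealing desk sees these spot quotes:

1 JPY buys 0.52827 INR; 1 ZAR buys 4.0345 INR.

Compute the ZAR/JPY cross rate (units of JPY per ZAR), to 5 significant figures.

1 ZAR × 4.0345 = 4.0345 INR
4.0345 INR ÷ 0.52827 = 7.63719 JPY

ZAR/JPY = 7.6372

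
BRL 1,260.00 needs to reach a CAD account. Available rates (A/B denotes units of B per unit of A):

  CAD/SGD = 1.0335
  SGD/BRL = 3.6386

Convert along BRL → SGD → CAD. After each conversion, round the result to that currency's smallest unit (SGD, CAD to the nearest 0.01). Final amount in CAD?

BRL 1,260.00 ÷ 3.6386 = SGD 346.29
SGD 346.29 ÷ 1.0335 = CAD 335.07

CAD 335.07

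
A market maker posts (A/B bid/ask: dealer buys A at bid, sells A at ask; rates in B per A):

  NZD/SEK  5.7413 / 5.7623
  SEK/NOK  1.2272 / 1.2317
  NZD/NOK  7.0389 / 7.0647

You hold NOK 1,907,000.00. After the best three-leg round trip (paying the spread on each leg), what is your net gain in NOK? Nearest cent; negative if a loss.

Best loop NOK → NZD → SEK → NOK:
NOK 1,907,000.00 ÷ 7.0647 (buy NZD at ask) = NZD 269,933.61
NZD 269,933.61 × 5.7413 (sell NZD at bid) = SEK 1,549,769.86
SEK 1,549,769.86 × 1.2272 (sell SEK at bid) = NOK 1,901,877.57

Net result: NOK -5,122.43 (no profitable arbitrage after spreads)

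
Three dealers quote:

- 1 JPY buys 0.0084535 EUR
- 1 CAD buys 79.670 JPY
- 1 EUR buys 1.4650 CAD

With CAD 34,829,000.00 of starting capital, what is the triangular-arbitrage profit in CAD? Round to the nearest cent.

Profitable loop is CAD → EUR → JPY → CAD:
CAD 34,829,000.00 ÷ 1.4650 = EUR 23,774,061.43
EUR 23,774,061.43 ÷ 0.0084535 = JPY 2,812,333,523
JPY 2,812,333,523 ÷ 79.670 = CAD 35,299,780.63
Profit = CAD 35,299,780.63 − CAD 34,829,000.00

Profit: CAD 470,780.63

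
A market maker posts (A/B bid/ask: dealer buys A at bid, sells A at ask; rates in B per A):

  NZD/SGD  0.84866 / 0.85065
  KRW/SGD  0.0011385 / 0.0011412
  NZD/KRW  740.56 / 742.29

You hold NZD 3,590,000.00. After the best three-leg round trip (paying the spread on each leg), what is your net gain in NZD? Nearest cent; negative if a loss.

Net profit: NZD 6,605.54

Best loop NZD → SGD → KRW → NZD:
NZD 3,590,000.00 × 0.84866 (sell NZD at bid) = SGD 3,046,689.40
SGD 3,046,689.40 ÷ 0.0011412 (buy KRW at ask) = KRW 2,669,724,325
KRW 2,669,724,325 ÷ 742.29 (buy NZD at ask) = NZD 3,596,605.54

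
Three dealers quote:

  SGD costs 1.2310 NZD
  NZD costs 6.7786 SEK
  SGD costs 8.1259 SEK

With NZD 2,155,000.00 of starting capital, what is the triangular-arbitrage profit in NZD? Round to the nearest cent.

Profit: NZD 57,961.51

Profitable loop is NZD → SEK → SGD → NZD:
NZD 2,155,000.00 × 6.7786 = SEK 14,607,883.00
SEK 14,607,883.00 ÷ 8.1259 = SGD 1,797,694.16
SGD 1,797,694.16 × 1.2310 = NZD 2,212,961.51
Profit = NZD 2,212,961.51 − NZD 2,155,000.00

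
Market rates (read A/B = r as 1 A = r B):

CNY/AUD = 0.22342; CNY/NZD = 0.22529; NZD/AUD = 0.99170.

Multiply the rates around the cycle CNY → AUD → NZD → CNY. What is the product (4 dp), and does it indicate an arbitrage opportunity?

Around CNY → AUD → NZD → CNY: 1 × 0.22342 ÷ 0.99170 ÷ 0.22529 = 1.000000
Product ≈ 1 (deviation 0.000%, within rounding noise).

1.0000 (no arbitrage)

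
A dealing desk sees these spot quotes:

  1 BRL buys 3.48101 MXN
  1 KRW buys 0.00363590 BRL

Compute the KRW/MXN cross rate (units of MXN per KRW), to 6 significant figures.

1 KRW × 0.00363590 = 0.0036359 BRL
0.0036359 BRL × 3.48101 = 0.0126566 MXN

KRW/MXN = 0.0126566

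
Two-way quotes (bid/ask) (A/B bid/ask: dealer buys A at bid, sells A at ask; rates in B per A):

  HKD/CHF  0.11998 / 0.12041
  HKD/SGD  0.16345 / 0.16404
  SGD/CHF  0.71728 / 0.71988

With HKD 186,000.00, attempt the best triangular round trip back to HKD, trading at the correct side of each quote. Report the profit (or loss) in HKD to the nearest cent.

Best loop HKD → CHF → SGD → HKD:
HKD 186,000.00 × 0.11998 (sell HKD at bid) = CHF 22,316.28
CHF 22,316.28 ÷ 0.71988 (buy SGD at ask) = SGD 31,000.00
SGD 31,000.00 ÷ 0.16404 (buy HKD at ask) = HKD 188,978.30

Net profit: HKD 2,978.30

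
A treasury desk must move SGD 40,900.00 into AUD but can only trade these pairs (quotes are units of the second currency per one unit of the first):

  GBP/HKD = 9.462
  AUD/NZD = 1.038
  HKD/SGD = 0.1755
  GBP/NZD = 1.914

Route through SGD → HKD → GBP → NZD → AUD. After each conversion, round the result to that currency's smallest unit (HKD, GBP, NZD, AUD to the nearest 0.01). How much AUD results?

SGD 40,900.00 ÷ 0.1755 = HKD 233,048.43
HKD 233,048.43 ÷ 9.462 = GBP 24,629.93
GBP 24,629.93 × 1.914 = NZD 47,141.69
NZD 47,141.69 ÷ 1.038 = AUD 45,415.89

AUD 45,415.89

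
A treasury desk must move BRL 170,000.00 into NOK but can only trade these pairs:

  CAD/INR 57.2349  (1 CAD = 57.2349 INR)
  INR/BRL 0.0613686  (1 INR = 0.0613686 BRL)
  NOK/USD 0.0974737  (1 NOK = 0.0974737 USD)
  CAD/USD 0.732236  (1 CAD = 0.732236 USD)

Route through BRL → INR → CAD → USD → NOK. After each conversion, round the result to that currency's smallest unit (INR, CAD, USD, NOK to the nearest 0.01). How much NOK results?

NOK 363,584.54

BRL 170,000.00 ÷ 0.0613686 = INR 2,770,146.30
INR 2,770,146.30 ÷ 57.2349 = CAD 48,399.60
CAD 48,399.60 × 0.732236 = USD 35,439.93
USD 35,439.93 ÷ 0.0974737 = NOK 363,584.54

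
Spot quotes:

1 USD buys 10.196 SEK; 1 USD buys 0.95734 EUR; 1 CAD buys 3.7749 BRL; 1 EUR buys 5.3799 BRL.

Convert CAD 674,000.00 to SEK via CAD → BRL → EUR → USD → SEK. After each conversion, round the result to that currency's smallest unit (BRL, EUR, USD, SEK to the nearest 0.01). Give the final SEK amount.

CAD 674,000.00 × 3.7749 = BRL 2,544,282.60
BRL 2,544,282.60 ÷ 5.3799 = EUR 472,923.77
EUR 472,923.77 ÷ 0.95734 = USD 493,997.71
USD 493,997.71 × 10.196 = SEK 5,036,800.65

SEK 5,036,800.65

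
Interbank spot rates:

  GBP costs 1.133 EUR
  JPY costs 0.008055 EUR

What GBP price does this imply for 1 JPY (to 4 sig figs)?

JPY/GBP = 0.007109

1 JPY × 0.008055 = 0.008055 EUR
0.008055 EUR ÷ 1.133 = 0.00710944 GBP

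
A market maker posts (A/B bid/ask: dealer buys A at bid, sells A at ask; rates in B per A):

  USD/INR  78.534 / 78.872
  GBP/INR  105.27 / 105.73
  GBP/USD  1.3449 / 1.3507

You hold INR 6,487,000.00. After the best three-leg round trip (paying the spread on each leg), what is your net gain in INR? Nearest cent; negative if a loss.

Net result: INR -6,725.88 (no profitable arbitrage after spreads)

Best loop INR → GBP → USD → INR:
INR 6,487,000.00 ÷ 105.73 (buy GBP at ask) = GBP 61,354.39
GBP 61,354.39 × 1.3449 (sell GBP at bid) = USD 82,515.52
USD 82,515.52 × 78.534 (sell USD at bid) = INR 6,480,274.12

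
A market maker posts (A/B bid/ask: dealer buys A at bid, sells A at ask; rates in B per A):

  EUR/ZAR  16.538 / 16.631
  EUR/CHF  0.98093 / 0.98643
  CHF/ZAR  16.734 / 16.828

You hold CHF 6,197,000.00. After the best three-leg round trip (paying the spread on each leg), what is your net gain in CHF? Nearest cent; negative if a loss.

Net result: CHF -23,013.03 (no profitable arbitrage after spreads)

Best loop CHF → EUR → ZAR → CHF:
CHF 6,197,000.00 ÷ 0.98643 (buy EUR at ask) = EUR 6,282,250.13
EUR 6,282,250.13 × 16.538 (sell EUR at bid) = ZAR 103,895,852.72
ZAR 103,895,852.72 ÷ 16.828 (buy CHF at ask) = CHF 6,173,986.97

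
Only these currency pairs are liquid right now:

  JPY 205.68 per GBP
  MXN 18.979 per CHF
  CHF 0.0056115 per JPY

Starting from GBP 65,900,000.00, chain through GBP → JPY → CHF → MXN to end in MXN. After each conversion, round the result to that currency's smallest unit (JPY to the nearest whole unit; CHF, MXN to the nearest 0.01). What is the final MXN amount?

MXN 1,443,543,153.55

GBP 65,900,000.00 × 205.68 = JPY 13,554,312,000
JPY 13,554,312,000 × 0.0056115 = CHF 76,060,021.79
CHF 76,060,021.79 × 18.979 = MXN 1,443,543,153.55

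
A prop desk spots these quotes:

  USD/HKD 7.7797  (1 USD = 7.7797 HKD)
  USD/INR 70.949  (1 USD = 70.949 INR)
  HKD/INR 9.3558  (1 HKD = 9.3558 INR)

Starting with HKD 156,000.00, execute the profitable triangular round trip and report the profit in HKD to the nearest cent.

Profitable loop is HKD → INR → USD → HKD:
HKD 156,000.00 × 9.3558 = INR 1,459,504.80
INR 1,459,504.80 ÷ 70.949 = USD 20,571.18
USD 20,571.18 × 7.7797 = HKD 160,037.63
Profit = HKD 160,037.63 − HKD 156,000.00

Profit: HKD 4,037.63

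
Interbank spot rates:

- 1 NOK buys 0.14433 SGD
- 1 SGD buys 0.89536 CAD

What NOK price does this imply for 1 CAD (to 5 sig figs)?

CAD/NOK = 7.7383

1 CAD ÷ 0.89536 = 1.11687 SGD
1.11687 SGD ÷ 0.14433 = 7.7383 NOK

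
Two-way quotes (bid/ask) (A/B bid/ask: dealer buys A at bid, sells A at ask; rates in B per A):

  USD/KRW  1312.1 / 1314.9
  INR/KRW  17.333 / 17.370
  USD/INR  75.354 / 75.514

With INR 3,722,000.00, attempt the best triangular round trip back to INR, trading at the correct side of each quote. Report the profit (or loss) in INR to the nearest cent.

Best loop INR → USD → KRW → INR:
INR 3,722,000.00 ÷ 75.514 (buy USD at ask) = USD 49,288.87
USD 49,288.87 × 1312.1 (sell USD at bid) = KRW 64,671,931
KRW 64,671,931 ÷ 17.370 (buy INR at ask) = INR 3,723,196.95

Net profit: INR 1,196.95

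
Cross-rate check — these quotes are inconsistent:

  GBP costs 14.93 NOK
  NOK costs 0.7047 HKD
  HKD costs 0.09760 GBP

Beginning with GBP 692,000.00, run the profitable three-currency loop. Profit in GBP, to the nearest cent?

Profit: GBP 18,591.47

Profitable loop is GBP → NOK → HKD → GBP:
GBP 692,000.00 × 14.93 = NOK 10,331,560.00
NOK 10,331,560.00 × 0.7047 = HKD 7,280,650.33
HKD 7,280,650.33 × 0.09760 = GBP 710,591.47
Profit = GBP 710,591.47 − GBP 692,000.00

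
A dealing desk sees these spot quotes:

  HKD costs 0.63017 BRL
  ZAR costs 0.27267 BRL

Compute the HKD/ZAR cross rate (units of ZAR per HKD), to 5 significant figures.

HKD/ZAR = 2.3111

1 HKD × 0.63017 = 0.63017 BRL
0.63017 BRL ÷ 0.27267 = 2.31111 ZAR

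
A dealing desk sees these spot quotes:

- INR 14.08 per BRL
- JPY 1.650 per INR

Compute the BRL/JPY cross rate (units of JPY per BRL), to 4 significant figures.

BRL/JPY = 23.23

1 BRL × 14.08 = 14.08 INR
14.08 INR × 1.650 = 23.232 JPY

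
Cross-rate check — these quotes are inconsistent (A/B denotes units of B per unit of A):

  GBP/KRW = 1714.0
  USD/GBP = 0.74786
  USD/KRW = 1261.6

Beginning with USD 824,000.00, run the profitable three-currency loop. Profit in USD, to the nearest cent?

Profitable loop is USD → GBP → KRW → USD:
USD 824,000.00 × 0.74786 = GBP 616,236.64
GBP 616,236.64 × 1714.0 = KRW 1,056,229,601
KRW 1,056,229,601 ÷ 1261.6 = USD 837,214.33
Profit = USD 837,214.33 − USD 824,000.00

Profit: USD 13,214.33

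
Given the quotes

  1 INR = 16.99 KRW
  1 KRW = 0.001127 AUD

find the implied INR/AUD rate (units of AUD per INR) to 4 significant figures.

INR/AUD = 0.01915

1 INR × 16.99 = 16.99 KRW
16.99 KRW × 0.001127 = 0.0191477 AUD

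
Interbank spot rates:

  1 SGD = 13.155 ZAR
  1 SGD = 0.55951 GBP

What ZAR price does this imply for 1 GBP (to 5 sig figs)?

1 GBP ÷ 0.55951 = 1.78728 SGD
1.78728 SGD × 13.155 = 23.5116 ZAR

GBP/ZAR = 23.512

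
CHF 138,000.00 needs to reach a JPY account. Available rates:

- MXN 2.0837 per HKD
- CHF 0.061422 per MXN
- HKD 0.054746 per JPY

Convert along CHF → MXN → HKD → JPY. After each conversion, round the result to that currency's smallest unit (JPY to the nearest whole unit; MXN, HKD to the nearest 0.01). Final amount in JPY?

CHF 138,000.00 ÷ 0.061422 = MXN 2,246,751.98
MXN 2,246,751.98 ÷ 2.0837 = HKD 1,078,251.18
HKD 1,078,251.18 ÷ 0.054746 = JPY 19,695,524

JPY 19,695,524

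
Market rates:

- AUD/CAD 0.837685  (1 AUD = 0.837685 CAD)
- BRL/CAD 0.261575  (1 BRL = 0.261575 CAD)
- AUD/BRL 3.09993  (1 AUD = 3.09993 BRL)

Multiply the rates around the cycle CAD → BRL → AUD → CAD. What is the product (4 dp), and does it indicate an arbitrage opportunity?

Around CAD → BRL → AUD → CAD: 1 ÷ 0.261575 ÷ 3.09993 × 0.837685 = 1.033077
Product > 1; profitable direction is CAD → BRL → AUD → CAD.

1.0331 (arbitrage exists)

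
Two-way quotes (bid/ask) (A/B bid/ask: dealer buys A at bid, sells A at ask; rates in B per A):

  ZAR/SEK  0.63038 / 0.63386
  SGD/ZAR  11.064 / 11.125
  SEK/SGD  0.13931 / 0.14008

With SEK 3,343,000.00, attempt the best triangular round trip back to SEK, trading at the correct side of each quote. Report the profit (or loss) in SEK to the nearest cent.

Net profit: SEK 41,284.60

Best loop SEK → ZAR → SGD → SEK:
SEK 3,343,000.00 ÷ 0.63386 (buy ZAR at ask) = ZAR 5,274,035.28
ZAR 5,274,035.28 ÷ 11.125 (buy SGD at ask) = SGD 474,070.59
SGD 474,070.59 ÷ 0.14008 (buy SEK at ask) = SEK 3,384,284.60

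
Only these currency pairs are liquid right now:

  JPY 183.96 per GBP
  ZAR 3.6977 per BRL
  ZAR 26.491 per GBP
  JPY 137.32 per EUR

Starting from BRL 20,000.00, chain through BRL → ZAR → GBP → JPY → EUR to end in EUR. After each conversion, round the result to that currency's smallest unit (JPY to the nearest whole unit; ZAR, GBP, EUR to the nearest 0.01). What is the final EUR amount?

BRL 20,000.00 × 3.6977 = ZAR 73,954.00
ZAR 73,954.00 ÷ 26.491 = GBP 2,791.67
GBP 2,791.67 × 183.96 = JPY 513,556
JPY 513,556 ÷ 137.32 = EUR 3,739.85

EUR 3,739.85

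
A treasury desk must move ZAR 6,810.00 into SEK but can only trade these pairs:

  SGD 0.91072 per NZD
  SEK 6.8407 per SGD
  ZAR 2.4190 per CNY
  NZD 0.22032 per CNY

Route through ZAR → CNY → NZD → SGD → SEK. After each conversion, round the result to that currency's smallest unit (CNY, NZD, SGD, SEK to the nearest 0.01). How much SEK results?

ZAR 6,810.00 ÷ 2.4190 = CNY 2,815.21
CNY 2,815.21 × 0.22032 = NZD 620.25
NZD 620.25 × 0.91072 = SGD 564.87
SGD 564.87 × 6.8407 = SEK 3,864.11

SEK 3,864.11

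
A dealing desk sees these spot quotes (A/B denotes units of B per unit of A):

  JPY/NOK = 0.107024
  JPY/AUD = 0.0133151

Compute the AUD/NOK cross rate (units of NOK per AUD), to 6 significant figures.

AUD/NOK = 8.03779

1 AUD ÷ 0.0133151 = 75.1027 JPY
75.1027 JPY × 0.107024 = 8.03779 NOK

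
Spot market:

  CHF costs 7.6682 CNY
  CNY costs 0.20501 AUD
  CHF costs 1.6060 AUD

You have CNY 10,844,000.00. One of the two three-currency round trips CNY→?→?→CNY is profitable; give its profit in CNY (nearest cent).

Profit: CNY 234,132.95

Profitable loop is CNY → CHF → AUD → CNY:
CNY 10,844,000.00 ÷ 7.6682 = CHF 1,414,151.95
CHF 1,414,151.95 × 1.6060 = AUD 2,271,128.04
AUD 2,271,128.04 ÷ 0.20501 = CNY 11,078,132.95
Profit = CNY 11,078,132.95 − CNY 10,844,000.00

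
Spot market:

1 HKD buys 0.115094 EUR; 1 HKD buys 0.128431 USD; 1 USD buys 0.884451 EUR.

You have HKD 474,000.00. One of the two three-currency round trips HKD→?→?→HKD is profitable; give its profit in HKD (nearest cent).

Profitable loop is HKD → EUR → USD → HKD:
HKD 474,000.00 × 0.115094 = EUR 54,554.56
EUR 54,554.56 ÷ 0.884451 = USD 61,681.83
USD 61,681.83 ÷ 0.128431 = HKD 480,272.13
Profit = HKD 480,272.13 − HKD 474,000.00

Profit: HKD 6,272.13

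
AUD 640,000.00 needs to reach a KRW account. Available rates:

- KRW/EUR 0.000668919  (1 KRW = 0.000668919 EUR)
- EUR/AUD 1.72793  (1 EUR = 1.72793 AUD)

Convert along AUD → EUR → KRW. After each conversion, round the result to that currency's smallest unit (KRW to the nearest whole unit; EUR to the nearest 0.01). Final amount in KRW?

KRW 553,707,355

AUD 640,000.00 ÷ 1.72793 = EUR 370,385.37
EUR 370,385.37 ÷ 0.000668919 = KRW 553,707,355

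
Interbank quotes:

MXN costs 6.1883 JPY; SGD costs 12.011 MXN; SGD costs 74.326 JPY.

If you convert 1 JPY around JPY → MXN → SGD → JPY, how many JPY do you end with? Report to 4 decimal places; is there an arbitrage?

1.0000 (no arbitrage)

Around JPY → MXN → SGD → JPY: 1 ÷ 6.1883 ÷ 12.011 × 74.326 = 0.999978
Product ≈ 1 (deviation 0.002%, within rounding noise).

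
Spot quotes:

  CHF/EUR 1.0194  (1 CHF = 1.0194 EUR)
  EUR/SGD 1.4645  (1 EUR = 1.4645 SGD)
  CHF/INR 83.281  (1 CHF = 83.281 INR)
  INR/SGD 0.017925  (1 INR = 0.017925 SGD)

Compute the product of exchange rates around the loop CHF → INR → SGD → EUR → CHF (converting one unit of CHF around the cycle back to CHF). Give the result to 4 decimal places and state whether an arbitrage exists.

Around CHF → INR → SGD → EUR → CHF: 1 × 83.281 × 0.017925 ÷ 1.4645 ÷ 1.0194 = 0.999933
Product ≈ 1 (deviation 0.007%, within rounding noise).

0.9999 (no arbitrage)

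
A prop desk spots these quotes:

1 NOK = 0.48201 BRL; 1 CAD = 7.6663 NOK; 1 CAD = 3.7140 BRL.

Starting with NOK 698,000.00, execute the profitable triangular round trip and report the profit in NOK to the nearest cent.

Profitable loop is NOK → CAD → BRL → NOK:
NOK 698,000.00 ÷ 7.6663 = CAD 91,047.83
CAD 91,047.83 × 3.7140 = BRL 338,151.65
BRL 338,151.65 ÷ 0.48201 = NOK 701,544.89
Profit = NOK 701,544.89 − NOK 698,000.00

Profit: NOK 3,544.89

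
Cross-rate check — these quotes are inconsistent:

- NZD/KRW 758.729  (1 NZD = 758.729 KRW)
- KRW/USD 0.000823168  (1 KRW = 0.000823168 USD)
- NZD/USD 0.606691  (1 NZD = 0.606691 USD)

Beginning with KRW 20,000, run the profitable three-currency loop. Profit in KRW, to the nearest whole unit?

Profit: KRW 589

Profitable loop is KRW → USD → NZD → KRW:
KRW 20,000 × 0.000823168 = USD 16.46
USD 16.46 ÷ 0.606691 = NZD 27.14
NZD 27.14 × 758.729 = KRW 20,589
Profit = KRW 20,589 − KRW 20,000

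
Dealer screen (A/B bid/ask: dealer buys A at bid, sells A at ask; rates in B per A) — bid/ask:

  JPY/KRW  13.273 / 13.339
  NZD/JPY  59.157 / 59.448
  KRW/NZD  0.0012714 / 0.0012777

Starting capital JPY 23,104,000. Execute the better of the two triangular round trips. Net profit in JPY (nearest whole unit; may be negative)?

Best loop JPY → KRW → NZD → JPY:
JPY 23,104,000 × 13.273 (sell JPY at bid) = KRW 306,659,392
KRW 306,659,392 × 0.0012714 (sell KRW at bid) = NZD 389,886.75
NZD 389,886.75 × 59.157 (sell NZD at bid) = JPY 23,064,531

Net result: JPY -39,469 (no profitable arbitrage after spreads)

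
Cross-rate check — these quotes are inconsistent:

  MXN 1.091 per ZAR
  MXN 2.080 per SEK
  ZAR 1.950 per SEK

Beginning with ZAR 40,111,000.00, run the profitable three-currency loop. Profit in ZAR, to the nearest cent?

Profitable loop is ZAR → MXN → SEK → ZAR:
ZAR 40,111,000.00 × 1.091 = MXN 43,761,101.00
MXN 43,761,101.00 ÷ 2.080 = SEK 21,038,990.87
SEK 21,038,990.87 × 1.950 = ZAR 41,026,032.19
Profit = ZAR 41,026,032.19 − ZAR 40,111,000.00

Profit: ZAR 915,032.19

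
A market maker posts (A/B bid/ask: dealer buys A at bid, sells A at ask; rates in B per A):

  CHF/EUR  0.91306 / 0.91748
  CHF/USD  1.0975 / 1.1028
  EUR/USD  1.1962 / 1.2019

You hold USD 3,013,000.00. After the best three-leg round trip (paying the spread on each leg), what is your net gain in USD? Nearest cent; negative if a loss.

Net result: USD -14,260.64 (no profitable arbitrage after spreads)

Best loop USD → EUR → CHF → USD:
USD 3,013,000.00 ÷ 1.2019 (buy EUR at ask) = EUR 2,506,864.13
EUR 2,506,864.13 ÷ 0.91748 (buy CHF at ask) = CHF 2,732,336.54
CHF 2,732,336.54 × 1.0975 (sell CHF at bid) = USD 2,998,739.36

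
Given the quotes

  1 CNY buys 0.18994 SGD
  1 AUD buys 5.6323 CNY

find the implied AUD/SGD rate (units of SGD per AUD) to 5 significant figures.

1 AUD × 5.6323 = 5.6323 CNY
5.6323 CNY × 0.18994 = 1.0698 SGD

AUD/SGD = 1.0698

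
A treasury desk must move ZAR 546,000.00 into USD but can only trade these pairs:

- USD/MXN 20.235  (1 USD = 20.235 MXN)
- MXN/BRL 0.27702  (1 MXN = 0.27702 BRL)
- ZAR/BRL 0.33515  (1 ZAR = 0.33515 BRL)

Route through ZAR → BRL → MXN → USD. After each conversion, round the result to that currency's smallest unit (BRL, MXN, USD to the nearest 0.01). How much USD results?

ZAR 546,000.00 × 0.33515 = BRL 182,991.90
BRL 182,991.90 ÷ 0.27702 = MXN 660,572.88
MXN 660,572.88 ÷ 20.235 = USD 32,645.06

USD 32,645.06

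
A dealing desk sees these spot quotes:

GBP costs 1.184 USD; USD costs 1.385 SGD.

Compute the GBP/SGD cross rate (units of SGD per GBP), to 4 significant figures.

1 GBP × 1.184 = 1.184 USD
1.184 USD × 1.385 = 1.63984 SGD

GBP/SGD = 1.640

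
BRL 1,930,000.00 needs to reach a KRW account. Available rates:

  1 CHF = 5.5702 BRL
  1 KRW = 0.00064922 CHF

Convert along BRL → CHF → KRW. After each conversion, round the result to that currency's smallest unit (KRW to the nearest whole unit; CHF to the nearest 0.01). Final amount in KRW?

KRW 533,696,836

BRL 1,930,000.00 ÷ 5.5702 = CHF 346,486.66
CHF 346,486.66 ÷ 0.00064922 = KRW 533,696,836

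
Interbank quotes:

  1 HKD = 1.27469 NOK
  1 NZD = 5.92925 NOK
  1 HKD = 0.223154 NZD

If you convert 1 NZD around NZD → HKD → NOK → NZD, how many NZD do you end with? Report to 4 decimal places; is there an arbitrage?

Around NZD → HKD → NOK → NZD: 1 ÷ 0.223154 × 1.27469 ÷ 5.92925 = 0.963386
Product < 1; profitable direction is NZD → NOK → HKD → NZD.

0.9634 (arbitrage exists)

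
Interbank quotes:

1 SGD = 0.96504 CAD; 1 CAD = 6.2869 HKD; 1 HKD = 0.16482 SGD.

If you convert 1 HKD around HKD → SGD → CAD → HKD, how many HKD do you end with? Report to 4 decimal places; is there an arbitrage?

Around HKD → SGD → CAD → HKD: 1 × 0.16482 × 0.96504 × 6.2869 = 0.999981
Product ≈ 1 (deviation 0.002%, within rounding noise).

1.0000 (no arbitrage)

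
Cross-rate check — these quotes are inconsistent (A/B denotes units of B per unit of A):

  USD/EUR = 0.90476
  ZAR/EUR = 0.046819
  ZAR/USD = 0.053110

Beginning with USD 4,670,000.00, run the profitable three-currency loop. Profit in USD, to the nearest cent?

Profitable loop is USD → EUR → ZAR → USD:
USD 4,670,000.00 × 0.90476 = EUR 4,225,229.20
EUR 4,225,229.20 ÷ 0.046819 = ZAR 90,246,036.87
ZAR 90,246,036.87 × 0.053110 = USD 4,792,967.02
Profit = USD 4,792,967.02 − USD 4,670,000.00

Profit: USD 122,967.02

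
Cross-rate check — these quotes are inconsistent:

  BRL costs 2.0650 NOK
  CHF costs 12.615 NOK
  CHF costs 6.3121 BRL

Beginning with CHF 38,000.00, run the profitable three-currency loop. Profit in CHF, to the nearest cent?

Profit: CHF 1,263.61

Profitable loop is CHF → BRL → NOK → CHF:
CHF 38,000.00 × 6.3121 = BRL 239,859.80
BRL 239,859.80 × 2.0650 = NOK 495,310.49
NOK 495,310.49 ÷ 12.615 = CHF 39,263.61
Profit = CHF 39,263.61 − CHF 38,000.00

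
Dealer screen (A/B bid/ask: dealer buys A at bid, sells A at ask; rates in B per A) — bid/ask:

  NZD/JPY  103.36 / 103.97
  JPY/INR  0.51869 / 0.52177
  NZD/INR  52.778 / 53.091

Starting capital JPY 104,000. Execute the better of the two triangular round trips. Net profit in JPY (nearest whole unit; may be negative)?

Best loop JPY → INR → NZD → JPY:
JPY 104,000 × 0.51869 (sell JPY at bid) = INR 53,943.76
INR 53,943.76 ÷ 53.091 (buy NZD at ask) = NZD 1,016.06
NZD 1,016.06 × 103.36 (sell NZD at bid) = JPY 105,020

Net profit: JPY 1,020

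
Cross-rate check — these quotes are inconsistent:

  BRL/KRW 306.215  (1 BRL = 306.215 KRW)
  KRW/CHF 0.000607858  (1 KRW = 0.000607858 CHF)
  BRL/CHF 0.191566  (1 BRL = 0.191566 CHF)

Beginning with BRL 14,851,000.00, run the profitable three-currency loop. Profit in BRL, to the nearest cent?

Profit: BRL 433,299.23

Profitable loop is BRL → CHF → KRW → BRL:
BRL 14,851,000.00 × 0.191566 = CHF 2,844,946.67
CHF 2,844,946.67 ÷ 0.000607858 = KRW 4,680,281,687
KRW 4,680,281,687 ÷ 306.215 = BRL 15,284,299.23
Profit = BRL 15,284,299.23 − BRL 14,851,000.00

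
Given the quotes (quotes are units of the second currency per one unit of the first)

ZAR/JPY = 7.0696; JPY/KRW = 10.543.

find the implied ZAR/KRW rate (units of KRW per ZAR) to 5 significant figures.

1 ZAR × 7.0696 = 7.0696 JPY
7.0696 JPY × 10.543 = 74.5348 KRW

ZAR/KRW = 74.535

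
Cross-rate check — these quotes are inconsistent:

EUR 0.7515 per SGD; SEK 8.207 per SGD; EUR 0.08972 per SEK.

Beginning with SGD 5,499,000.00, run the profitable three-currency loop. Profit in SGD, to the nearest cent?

Profitable loop is SGD → EUR → SEK → SGD:
SGD 5,499,000.00 × 0.7515 = EUR 4,132,498.50
EUR 4,132,498.50 ÷ 0.08972 = SEK 46,059,947.61
SEK 46,059,947.61 ÷ 8.207 = SGD 5,612,275.82
Profit = SGD 5,612,275.82 − SGD 5,499,000.00

Profit: SGD 113,275.82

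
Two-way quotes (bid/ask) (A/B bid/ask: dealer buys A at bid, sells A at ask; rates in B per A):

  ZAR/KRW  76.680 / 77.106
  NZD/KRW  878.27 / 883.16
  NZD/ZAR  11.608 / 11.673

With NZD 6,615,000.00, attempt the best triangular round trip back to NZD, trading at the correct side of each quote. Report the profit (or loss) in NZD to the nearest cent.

Best loop NZD → ZAR → KRW → NZD:
NZD 6,615,000.00 × 11.608 (sell NZD at bid) = ZAR 76,786,920.00
ZAR 76,786,920.00 × 76.680 (sell ZAR at bid) = KRW 5,888,021,026
KRW 5,888,021,026 ÷ 883.16 (buy NZD at ask) = NZD 6,666,992.42

Net profit: NZD 51,992.42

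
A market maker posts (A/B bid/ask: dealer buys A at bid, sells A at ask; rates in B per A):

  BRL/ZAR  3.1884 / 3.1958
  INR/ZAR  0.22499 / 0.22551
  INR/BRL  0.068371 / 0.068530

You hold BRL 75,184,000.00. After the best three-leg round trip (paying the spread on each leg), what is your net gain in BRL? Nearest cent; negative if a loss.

Net profit: BRL 2,053,519.73

Best loop BRL → INR → ZAR → BRL:
BRL 75,184,000.00 ÷ 0.068530 (buy INR at ask) = INR 1,097,096,162.26
INR 1,097,096,162.26 × 0.22499 (sell INR at bid) = ZAR 246,835,665.55
ZAR 246,835,665.55 ÷ 3.1958 (buy BRL at ask) = BRL 77,237,519.73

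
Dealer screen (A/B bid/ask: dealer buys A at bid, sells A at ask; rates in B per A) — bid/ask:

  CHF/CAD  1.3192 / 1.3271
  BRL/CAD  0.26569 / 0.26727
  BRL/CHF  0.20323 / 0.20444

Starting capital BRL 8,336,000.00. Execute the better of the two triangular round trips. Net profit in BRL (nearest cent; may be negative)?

Best loop BRL → CHF → CAD → BRL:
BRL 8,336,000.00 × 0.20323 (sell BRL at bid) = CHF 1,694,125.28
CHF 1,694,125.28 × 1.3192 (sell CHF at bid) = CAD 2,234,890.07
CAD 2,234,890.07 ÷ 0.26727 (buy BRL at ask) = BRL 8,361,918.92

Net profit: BRL 25,918.92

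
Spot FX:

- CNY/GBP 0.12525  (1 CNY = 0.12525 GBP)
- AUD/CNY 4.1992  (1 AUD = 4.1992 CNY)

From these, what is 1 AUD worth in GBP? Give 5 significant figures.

1 AUD × 4.1992 = 4.1992 CNY
4.1992 CNY × 0.12525 = 0.52595 GBP

AUD/GBP = 0.52595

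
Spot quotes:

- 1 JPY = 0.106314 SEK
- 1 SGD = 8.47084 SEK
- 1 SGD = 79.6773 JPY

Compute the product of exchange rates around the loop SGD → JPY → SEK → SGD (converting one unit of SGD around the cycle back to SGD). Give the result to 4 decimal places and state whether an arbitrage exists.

Around SGD → JPY → SEK → SGD: 1 × 79.6773 × 0.106314 ÷ 8.47084 = 0.999997
Product ≈ 1 (deviation 0.000%, within rounding noise).

1.0000 (no arbitrage)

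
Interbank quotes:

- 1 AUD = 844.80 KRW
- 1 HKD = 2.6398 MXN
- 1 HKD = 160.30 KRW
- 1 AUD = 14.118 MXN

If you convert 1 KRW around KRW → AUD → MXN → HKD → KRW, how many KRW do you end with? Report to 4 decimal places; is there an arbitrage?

Around KRW → AUD → MXN → HKD → KRW: 1 ÷ 844.80 × 14.118 ÷ 2.6398 × 160.30 = 1.014803
Product > 1; profitable direction is KRW → AUD → MXN → HKD → KRW.

1.0148 (arbitrage exists)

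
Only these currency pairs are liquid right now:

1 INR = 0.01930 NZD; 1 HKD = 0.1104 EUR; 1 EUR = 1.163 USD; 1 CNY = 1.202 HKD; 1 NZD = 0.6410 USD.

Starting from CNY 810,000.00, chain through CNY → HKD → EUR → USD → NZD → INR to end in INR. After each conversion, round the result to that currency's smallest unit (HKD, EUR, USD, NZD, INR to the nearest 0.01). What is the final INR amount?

CNY 810,000.00 × 1.202 = HKD 973,620.00
HKD 973,620.00 × 0.1104 = EUR 107,487.65
EUR 107,487.65 × 1.163 = USD 125,008.14
USD 125,008.14 ÷ 0.6410 = NZD 195,020.50
NZD 195,020.50 ÷ 0.01930 = INR 10,104,689.12

INR 10,104,689.12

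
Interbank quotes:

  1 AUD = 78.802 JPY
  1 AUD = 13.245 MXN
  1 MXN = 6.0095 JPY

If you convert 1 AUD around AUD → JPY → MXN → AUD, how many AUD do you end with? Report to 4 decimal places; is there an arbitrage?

Around AUD → JPY → MXN → AUD: 1 × 78.802 ÷ 6.0095 ÷ 13.245 = 0.990027
Product < 1; profitable direction is AUD → MXN → JPY → AUD.

0.9900 (arbitrage exists)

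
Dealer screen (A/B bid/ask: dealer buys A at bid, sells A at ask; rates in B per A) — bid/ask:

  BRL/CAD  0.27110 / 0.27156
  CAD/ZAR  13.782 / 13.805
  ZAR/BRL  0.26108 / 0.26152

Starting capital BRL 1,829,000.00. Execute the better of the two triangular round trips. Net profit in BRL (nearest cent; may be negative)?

Net profit: BRL 36,548.68

Best loop BRL → ZAR → CAD → BRL:
BRL 1,829,000.00 ÷ 0.26152 (buy ZAR at ask) = ZAR 6,993,728.97
ZAR 6,993,728.97 ÷ 13.805 (buy CAD at ask) = CAD 506,608.40
CAD 506,608.40 ÷ 0.27156 (buy BRL at ask) = BRL 1,865,548.68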